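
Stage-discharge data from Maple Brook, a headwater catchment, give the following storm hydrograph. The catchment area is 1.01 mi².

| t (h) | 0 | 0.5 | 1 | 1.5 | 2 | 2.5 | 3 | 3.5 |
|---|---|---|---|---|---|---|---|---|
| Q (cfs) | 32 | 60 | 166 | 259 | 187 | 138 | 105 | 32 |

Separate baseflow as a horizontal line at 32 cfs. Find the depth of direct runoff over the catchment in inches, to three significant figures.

Direct runoff: 0.0, 28.0, 134.0, 227.0, 155.0, 106.0, 73.0, 0.0 cfs; ΣQ_DR = 723.0 cfs.
V = ΣQ_DR · Δt = 723.0 × 1800 s = 1.301 × 10^6 ft³.
Over A = 1.01 mi², depth = V / A = 0.555 in.

d ≈ 0.555 in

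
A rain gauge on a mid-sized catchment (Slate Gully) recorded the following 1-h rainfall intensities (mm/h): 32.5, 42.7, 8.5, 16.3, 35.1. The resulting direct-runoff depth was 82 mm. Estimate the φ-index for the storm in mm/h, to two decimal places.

φ ≈ 11.15 mm/h

Only the 4 blocks with intensity above φ contribute runoff: 32.5, 42.7, 16.3, 35.1 mm/h.
Σ(I−φ)·Δt = d  ⇒  (32.5+42.7+16.3+35.1 − 4φ)·1 = 82
φ = (126.6 − 82/1) / 4 = 11.15 mm/h.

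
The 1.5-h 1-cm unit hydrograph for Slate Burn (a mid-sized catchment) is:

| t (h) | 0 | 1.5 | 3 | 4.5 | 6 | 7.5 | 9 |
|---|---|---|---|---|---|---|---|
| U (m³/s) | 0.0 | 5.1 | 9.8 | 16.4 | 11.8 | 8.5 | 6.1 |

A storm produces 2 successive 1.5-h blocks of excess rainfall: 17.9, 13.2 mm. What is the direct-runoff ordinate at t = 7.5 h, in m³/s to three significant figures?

By discrete convolution, Q_j = Σ (P_i / 10 mm) · U_{j−i}.
At t = 7.5 h (j=5): Q = (17.9/10)·8.5 + (13.2/10)·11.8 = 30.8 m³/s.

Q ≈ 30.8 m³/s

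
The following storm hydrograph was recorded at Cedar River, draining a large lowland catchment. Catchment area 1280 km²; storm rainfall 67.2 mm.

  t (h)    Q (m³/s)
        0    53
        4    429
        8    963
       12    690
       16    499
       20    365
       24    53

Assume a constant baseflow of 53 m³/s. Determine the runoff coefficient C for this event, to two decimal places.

ΣQ_DR = 2681 m³/s; V = ΣQ_DR·Δt = 3.861 × 10^7 m³.
Runoff depth d = V / A = 30.16 mm.
C = d / P = 30.16 / 67.2 = 0.45.

C ≈ 0.45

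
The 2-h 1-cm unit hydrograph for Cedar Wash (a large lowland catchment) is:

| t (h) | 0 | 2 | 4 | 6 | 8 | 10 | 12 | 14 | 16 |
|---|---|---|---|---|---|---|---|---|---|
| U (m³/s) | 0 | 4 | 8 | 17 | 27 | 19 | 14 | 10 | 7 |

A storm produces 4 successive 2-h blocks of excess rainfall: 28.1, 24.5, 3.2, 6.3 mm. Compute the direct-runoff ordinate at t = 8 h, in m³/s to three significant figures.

Q ≈ 123 m³/s

By discrete convolution, Q_j = Σ (P_i / 10 mm) · U_{j−i}.
At t = 8 h (j=4): Q = (28.1/10)·27 + (24.5/10)·17 + (3.2/10)·8 + (6.3/10)·4 = 123 m³/s.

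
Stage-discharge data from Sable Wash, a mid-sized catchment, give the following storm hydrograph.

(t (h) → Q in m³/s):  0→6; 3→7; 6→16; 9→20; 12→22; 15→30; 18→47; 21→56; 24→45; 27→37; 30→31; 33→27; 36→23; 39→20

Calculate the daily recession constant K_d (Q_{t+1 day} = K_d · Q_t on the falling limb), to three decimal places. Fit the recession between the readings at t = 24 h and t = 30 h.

Between t = 24 h and t = 30 h the flow falls from 45 to 31 m³/s over 2×3 h = 6 h.
Per-interval ratio K = (31/45)^(1/2) = 0.8300; K_d = K^(24/3) = 0.225.

K_d ≈ 0.225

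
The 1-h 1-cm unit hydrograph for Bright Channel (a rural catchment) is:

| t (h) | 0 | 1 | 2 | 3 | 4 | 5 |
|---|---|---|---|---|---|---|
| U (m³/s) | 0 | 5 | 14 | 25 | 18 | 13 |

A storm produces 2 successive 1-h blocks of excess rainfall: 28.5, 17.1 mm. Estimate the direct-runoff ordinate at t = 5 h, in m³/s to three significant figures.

By discrete convolution, Q_j = Σ (P_i / 10 mm) · U_{j−i}.
At t = 5 h (j=5): Q = (28.5/10)·13 + (17.1/10)·18 = 67.8 m³/s.

Q ≈ 67.8 m³/s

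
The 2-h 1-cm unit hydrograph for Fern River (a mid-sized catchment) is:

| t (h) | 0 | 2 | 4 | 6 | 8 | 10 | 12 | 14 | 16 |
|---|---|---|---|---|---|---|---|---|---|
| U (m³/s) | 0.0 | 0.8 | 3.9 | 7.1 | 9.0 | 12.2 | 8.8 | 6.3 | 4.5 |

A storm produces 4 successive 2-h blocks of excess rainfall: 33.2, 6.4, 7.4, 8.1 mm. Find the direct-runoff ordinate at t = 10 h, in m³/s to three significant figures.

By discrete convolution, Q_j = Σ (P_i / 10 mm) · U_{j−i}.
At t = 10 h (j=5): Q = (33.2/10)·12.2 + (6.4/10)·9.0 + (7.4/10)·7.1 + (8.1/10)·3.9 = 54.7 m³/s.

Q ≈ 54.7 m³/s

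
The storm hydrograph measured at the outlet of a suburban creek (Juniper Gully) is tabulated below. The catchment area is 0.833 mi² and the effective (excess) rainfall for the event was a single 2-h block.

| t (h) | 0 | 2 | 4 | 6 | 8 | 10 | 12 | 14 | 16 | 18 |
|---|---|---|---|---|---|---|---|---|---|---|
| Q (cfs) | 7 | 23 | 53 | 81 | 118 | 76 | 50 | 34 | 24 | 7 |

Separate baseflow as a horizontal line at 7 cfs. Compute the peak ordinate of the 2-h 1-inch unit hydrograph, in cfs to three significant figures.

Direct runoff: 0.0, 16.0, 46.0, 74.0, 111.0, 69.0, 43.0, 27.0, 17.0, 0.0 cfs; ΣQ_DR = 403.0 cfs, peak = 111.0 cfs.
Runoff depth d = ΣQ_DR·Δt / A = 403.0 × 7200 / (0.833 mi²) = 1.499 in.
The 1-inch UH is the DRH scaled by (1 in)/d, so U_p = 111.0 × 1/1.499 = 74.0 cfs.

U_p ≈ 74.0 cfs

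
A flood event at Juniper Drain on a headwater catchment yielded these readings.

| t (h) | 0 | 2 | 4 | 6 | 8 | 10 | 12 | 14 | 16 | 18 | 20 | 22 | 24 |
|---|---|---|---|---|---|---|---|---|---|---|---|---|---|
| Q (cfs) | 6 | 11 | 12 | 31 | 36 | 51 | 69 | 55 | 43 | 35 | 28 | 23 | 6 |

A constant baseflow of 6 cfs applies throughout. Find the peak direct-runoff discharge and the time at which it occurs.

Q_p = 63.0 cfs at t = 12 h

Subtracting baseflow gives direct-runoff ordinates: 0.0, 5.0, 6.0, 25.0, 30.0, 45.0, 63.0, 49.0, 37.0, 29.0, 22.0, 17.0, 0.0 cfs.
The maximum is 63.0 cfs, occurring at the reading for t = 12 h.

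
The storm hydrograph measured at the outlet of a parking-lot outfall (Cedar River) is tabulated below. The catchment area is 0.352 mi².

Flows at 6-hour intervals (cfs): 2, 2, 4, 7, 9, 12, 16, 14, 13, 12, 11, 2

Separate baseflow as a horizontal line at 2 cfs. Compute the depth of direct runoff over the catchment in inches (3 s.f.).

d ≈ 2.11 in

Direct runoff: 0.0, 0.0, 2.0, 5.0, 7.0, 10.0, 14.0, 12.0, 11.0, 10.0, 9.0, 0.0 cfs; ΣQ_DR = 80.00 cfs.
V = ΣQ_DR · Δt = 80.00 × 21600 s = 1.728 × 10^6 ft³.
Over A = 0.352 mi², depth = V / A = 2.11 in.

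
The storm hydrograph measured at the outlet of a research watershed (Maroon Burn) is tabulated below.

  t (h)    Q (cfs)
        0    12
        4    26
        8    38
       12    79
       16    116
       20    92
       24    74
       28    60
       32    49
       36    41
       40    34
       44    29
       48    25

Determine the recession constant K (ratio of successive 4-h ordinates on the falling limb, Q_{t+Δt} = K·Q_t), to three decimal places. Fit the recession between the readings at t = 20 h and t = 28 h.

Using the recession-limb readings at t = 20 h and t = 28 h: Q falls from 92 to 60 cfs over 2 intervals.
K = (Q₂/Q₁)^(1/2) = (60/92)^(1/2) = 0.808.

K ≈ 0.808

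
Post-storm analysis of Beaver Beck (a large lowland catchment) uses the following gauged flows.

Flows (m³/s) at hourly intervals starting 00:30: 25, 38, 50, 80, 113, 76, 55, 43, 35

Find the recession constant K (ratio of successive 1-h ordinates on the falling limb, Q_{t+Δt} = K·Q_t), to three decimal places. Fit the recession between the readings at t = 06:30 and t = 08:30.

Using the recession-limb readings at t = 06:30 and t = 08:30: Q falls from 55 to 35 m³/s over 2 intervals.
K = (Q₂/Q₁)^(1/2) = (35/55)^(1/2) = 0.798.

K ≈ 0.798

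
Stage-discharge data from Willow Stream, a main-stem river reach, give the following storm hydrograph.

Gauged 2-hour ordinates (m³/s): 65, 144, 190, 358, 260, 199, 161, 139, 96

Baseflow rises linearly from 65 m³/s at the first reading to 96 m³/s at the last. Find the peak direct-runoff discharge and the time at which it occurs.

Q_p = 281.38 m³/s at t = 6 h

Subtracting baseflow gives direct-runoff ordinates: 0.00, 75.12, 117.25, 281.38, 179.50, 114.62, 72.75, 46.88, 0.00 m³/s.
The maximum is 281.38 m³/s, occurring at the reading for t = 6 h.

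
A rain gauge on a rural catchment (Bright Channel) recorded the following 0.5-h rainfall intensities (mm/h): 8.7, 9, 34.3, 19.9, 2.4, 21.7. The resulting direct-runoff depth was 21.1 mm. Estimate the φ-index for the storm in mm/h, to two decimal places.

Only the 3 blocks with intensity above φ contribute runoff: 34.3, 19.9, 21.7 mm/h.
Σ(I−φ)·Δt = d  ⇒  (34.3+19.9+21.7 − 3φ)·0.5 = 21.1
φ = (75.90 − 21.1/0.5) / 3 = 11.23 mm/h.

φ ≈ 11.23 mm/h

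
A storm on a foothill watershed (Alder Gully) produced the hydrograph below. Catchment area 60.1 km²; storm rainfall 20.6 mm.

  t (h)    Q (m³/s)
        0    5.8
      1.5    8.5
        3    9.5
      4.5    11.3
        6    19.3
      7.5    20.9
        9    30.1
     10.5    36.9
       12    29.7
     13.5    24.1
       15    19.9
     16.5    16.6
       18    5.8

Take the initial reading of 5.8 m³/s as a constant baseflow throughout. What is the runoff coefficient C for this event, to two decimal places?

C ≈ 0.71

ΣQ_DR = 163.0 m³/s; V = ΣQ_DR·Δt = 8.802 × 10^5 m³.
Runoff depth d = V / A = 14.65 mm.
C = d / P = 14.65 / 20.6 = 0.71.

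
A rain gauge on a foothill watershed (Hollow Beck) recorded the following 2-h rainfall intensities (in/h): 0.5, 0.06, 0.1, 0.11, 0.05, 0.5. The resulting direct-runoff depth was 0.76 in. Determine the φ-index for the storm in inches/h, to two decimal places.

φ ≈ 0.31 in/h

Only the 2 blocks with intensity above φ contribute runoff: 0.5, 0.5 in/h.
Σ(I−φ)·Δt = d  ⇒  (0.5+0.5 − 2φ)·2 = 0.76
φ = (1.000 − 0.76/2) / 2 = 0.31 in/h.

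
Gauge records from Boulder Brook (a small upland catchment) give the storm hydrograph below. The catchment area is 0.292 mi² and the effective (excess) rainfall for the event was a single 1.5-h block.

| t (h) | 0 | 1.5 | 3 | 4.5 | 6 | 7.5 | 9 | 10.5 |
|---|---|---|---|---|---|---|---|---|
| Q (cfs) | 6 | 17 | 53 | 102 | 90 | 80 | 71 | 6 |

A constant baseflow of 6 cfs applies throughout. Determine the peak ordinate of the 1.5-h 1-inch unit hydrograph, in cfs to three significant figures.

Direct runoff: 0.0, 11.0, 47.0, 96.0, 84.0, 74.0, 65.0, 0.0 cfs; ΣQ_DR = 377.0 cfs, peak = 96.0 cfs.
Runoff depth d = ΣQ_DR·Δt / A = 377.0 × 5400 / (0.292 mi²) = 3.001 in.
The 1-inch UH is the DRH scaled by (1 in)/d, so U_p = 96.0 × 1/3.001 = 32.0 cfs.

U_p ≈ 32.0 cfs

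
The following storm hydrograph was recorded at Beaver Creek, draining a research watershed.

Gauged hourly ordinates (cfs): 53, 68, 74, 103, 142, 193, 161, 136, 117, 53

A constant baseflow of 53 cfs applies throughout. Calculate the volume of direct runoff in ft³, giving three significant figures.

Direct-runoff ordinates (Q − Q_b): 0.0, 15.0, 21.0, 50.0, 89.0, 140.0, 108.0, 83.0, 64.0, 0.0 cfs.
ΣQ_DR = 570.0 cfs.
With Δt = 1 h = 3600 s, V = ΣQ_DR · Δt = 570.0 × 3600 = 2.05 × 10^6 ft³.

V ≈ 2.05 × 10^6 ft³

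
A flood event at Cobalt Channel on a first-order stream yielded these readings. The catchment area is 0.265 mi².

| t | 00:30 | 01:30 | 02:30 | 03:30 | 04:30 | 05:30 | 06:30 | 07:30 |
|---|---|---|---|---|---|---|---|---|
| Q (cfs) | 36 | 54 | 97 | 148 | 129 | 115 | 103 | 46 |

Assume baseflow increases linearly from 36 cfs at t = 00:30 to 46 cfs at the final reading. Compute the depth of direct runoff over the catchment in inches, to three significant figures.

d ≈ 2.34 in

Direct runoff: 0.00, 16.57, 58.14, 107.71, 87.29, 71.86, 58.43, 0.00 cfs; ΣQ_DR = 400.0 cfs.
V = ΣQ_DR · Δt = 400.0 × 3600 s = 1.440 × 10^6 ft³.
Over A = 0.265 mi², depth = V / A = 2.34 in.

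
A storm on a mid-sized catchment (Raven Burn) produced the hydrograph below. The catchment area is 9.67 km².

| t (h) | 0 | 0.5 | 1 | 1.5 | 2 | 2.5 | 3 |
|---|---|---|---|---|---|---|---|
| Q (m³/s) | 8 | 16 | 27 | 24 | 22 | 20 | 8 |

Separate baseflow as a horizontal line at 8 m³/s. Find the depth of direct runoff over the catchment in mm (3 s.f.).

Direct runoff: 0.0, 8.0, 19.0, 16.0, 14.0, 12.0, 0.0 m³/s; ΣQ_DR = 69.00 m³/s.
V = ΣQ_DR · Δt = 69.00 × 1800 s = 1.242 × 10^5 m³.
Over A = 9.67 km², depth = V / A = 12.8 mm.

d ≈ 12.8 mm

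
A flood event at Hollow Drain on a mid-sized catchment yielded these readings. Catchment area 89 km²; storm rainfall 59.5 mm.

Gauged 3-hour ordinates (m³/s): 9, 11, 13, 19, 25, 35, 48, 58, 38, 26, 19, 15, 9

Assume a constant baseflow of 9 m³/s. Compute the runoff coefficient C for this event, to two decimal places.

C ≈ 0.42

ΣQ_DR = 208.0 m³/s; V = ΣQ_DR·Δt = 2.246 × 10^6 m³.
Runoff depth d = V / A = 25.24 mm.
C = d / P = 25.24 / 59.5 = 0.42.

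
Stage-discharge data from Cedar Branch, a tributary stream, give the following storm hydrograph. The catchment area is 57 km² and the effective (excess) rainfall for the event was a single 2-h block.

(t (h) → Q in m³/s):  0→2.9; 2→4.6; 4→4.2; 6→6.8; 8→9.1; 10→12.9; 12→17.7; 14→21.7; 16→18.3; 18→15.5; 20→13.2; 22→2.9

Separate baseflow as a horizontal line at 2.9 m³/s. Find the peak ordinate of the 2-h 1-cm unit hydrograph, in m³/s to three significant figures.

U_p ≈ 15.7 m³/s

Direct runoff: 0.0, 1.7, 1.3, 3.9, 6.2, 10.0, 14.8, 18.8, 15.4, 12.6, 10.3, 0.0 m³/s; ΣQ_DR = 95.00 m³/s, peak = 18.8 m³/s.
Runoff depth d = ΣQ_DR·Δt / A = 95.00 × 7200 / (57 km²) = 12.00 mm.
The 1-cm UH is the DRH scaled by (10 mm)/d, so U_p = 18.8 × 10/12.00 = 15.7 m³/s.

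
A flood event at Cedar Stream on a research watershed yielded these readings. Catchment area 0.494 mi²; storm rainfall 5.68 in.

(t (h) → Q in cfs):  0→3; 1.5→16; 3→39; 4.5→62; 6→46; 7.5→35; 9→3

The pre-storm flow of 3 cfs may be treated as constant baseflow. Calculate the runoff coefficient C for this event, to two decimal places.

ΣQ_DR = 183.0 cfs; V = ΣQ_DR·Δt = 9.882 × 10^5 ft³.
Runoff depth d = V / A = 0.8611 in.
C = d / P = 0.8611 / 5.68 = 0.15.

C ≈ 0.15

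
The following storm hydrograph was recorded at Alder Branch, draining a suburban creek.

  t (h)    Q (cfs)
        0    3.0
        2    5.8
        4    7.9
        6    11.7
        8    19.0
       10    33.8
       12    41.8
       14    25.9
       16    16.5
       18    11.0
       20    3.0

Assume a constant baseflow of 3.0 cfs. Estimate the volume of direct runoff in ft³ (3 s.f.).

Direct-runoff ordinates (Q − Q_b): 0.0, 2.8, 4.9, 8.7, 16.0, 30.8, 38.8, 22.9, 13.5, 8.0, 0.0 cfs.
ΣQ_DR = 146.4 cfs.
With Δt = 2 h = 7200 s, V = ΣQ_DR · Δt = 146.4 × 7200 = 1.05 × 10^6 ft³.

V ≈ 1.05 × 10^6 ft³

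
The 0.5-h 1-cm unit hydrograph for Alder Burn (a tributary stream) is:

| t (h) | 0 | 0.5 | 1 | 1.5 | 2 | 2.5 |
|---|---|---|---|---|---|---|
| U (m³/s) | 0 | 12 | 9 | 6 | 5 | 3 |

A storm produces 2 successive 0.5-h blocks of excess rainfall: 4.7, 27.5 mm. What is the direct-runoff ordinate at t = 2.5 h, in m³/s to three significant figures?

Q ≈ 15.2 m³/s

By discrete convolution, Q_j = Σ (P_i / 10 mm) · U_{j−i}.
At t = 2.5 h (j=5): Q = (4.7/10)·3 + (27.5/10)·5 = 15.2 m³/s.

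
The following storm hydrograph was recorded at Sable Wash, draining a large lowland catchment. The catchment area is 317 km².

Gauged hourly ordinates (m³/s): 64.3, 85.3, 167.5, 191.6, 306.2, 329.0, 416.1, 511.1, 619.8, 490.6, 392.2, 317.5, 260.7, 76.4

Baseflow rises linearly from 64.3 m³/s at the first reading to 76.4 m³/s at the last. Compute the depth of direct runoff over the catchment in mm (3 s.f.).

d ≈ 36.8 mm

Direct runoff: 0.00, 20.07, 101.34, 124.51, 238.18, 260.05, 346.22, 440.28, 548.05, 417.92, 318.59, 242.96, 185.23, 0.00 m³/s; ΣQ_DR = 3243 m³/s.
V = ΣQ_DR · Δt = 3243 × 3600 s = 1.168 × 10^7 m³.
Over A = 317 km², depth = V / A = 36.8 mm.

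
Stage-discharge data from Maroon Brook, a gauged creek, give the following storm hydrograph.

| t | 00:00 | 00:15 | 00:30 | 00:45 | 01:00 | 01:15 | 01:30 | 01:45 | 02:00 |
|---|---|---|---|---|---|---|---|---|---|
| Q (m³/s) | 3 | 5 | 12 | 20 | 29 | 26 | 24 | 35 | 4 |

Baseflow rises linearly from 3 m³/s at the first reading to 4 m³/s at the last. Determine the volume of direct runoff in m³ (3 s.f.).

V ≈ 1.14 × 10^5 m³

Direct-runoff ordinates (Q − Q_b): 0.00, 1.88, 8.75, 16.62, 25.50, 22.38, 20.25, 31.12, 0.00 m³/s.
ΣQ_DR = 126.5 m³/s.
With Δt = 0.25 h = 900 s, V = ΣQ_DR · Δt = 126.5 × 900 = 1.14 × 10^5 m³.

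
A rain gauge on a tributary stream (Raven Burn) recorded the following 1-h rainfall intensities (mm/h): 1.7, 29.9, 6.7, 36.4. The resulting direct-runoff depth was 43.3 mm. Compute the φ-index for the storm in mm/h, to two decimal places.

φ ≈ 11.50 mm/h

Only the 2 blocks with intensity above φ contribute runoff: 29.9, 36.4 mm/h.
Σ(I−φ)·Δt = d  ⇒  (29.9+36.4 − 2φ)·1 = 43.3
φ = (66.30 − 43.3/1) / 2 = 11.50 mm/h.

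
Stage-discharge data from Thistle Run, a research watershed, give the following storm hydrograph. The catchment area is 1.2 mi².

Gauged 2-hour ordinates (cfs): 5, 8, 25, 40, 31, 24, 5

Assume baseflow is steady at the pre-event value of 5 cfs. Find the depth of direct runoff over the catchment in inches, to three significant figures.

d ≈ 0.266 in

Direct runoff: 0.0, 3.0, 20.0, 35.0, 26.0, 19.0, 0.0 cfs; ΣQ_DR = 103.0 cfs.
V = ΣQ_DR · Δt = 103.0 × 7200 s = 7.416 × 10^5 ft³.
Over A = 1.2 mi², depth = V / A = 0.266 in.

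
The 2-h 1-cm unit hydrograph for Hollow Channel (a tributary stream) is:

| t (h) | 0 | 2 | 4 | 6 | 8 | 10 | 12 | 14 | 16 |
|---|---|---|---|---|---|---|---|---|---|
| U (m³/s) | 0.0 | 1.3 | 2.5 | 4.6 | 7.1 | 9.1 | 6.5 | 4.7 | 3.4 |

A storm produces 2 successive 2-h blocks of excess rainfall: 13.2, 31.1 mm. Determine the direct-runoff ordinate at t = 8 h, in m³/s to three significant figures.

By discrete convolution, Q_j = Σ (P_i / 10 mm) · U_{j−i}.
At t = 8 h (j=4): Q = (13.2/10)·7.1 + (31.1/10)·4.6 = 23.7 m³/s.

Q ≈ 23.7 m³/s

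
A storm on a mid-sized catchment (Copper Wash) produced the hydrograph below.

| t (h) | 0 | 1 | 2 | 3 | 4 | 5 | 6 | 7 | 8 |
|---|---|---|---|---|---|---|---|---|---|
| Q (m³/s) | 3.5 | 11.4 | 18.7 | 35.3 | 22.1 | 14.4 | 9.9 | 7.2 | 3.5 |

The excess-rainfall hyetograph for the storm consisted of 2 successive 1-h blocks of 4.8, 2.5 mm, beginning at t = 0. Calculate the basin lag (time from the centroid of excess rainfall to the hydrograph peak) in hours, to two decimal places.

t_L ≈ 2.16 h

Centroid of excess rainfall: t_c = Σ P_i·t̄_i / ΣP_i = 0.8425 h (block centres at 0.5, 1.5 h).
Hydrograph peak occurs at t = 3 h, so basin lag t_L = 3 − 0.8425 = 2.16 h.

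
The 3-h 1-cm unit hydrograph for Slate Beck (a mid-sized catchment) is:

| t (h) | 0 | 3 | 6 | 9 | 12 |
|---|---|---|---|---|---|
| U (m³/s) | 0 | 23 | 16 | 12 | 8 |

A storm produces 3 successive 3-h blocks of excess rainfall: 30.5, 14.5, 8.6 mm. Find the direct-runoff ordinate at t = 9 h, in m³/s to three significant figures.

By discrete convolution, Q_j = Σ (P_i / 10 mm) · U_{j−i}.
At t = 9 h (j=3): Q = (30.5/10)·12 + (14.5/10)·16 + (8.6/10)·23 = 79.6 m³/s.

Q ≈ 79.6 m³/s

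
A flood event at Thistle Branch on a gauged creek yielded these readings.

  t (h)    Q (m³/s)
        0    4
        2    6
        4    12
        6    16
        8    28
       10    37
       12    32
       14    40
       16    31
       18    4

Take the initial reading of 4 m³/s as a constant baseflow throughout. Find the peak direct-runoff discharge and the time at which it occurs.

Q_p = 36.0 m³/s at t = 14 h

Subtracting baseflow gives direct-runoff ordinates: 0.0, 2.0, 8.0, 12.0, 24.0, 33.0, 28.0, 36.0, 27.0, 0.0 m³/s.
The maximum is 36.0 m³/s, occurring at the reading for t = 14 h.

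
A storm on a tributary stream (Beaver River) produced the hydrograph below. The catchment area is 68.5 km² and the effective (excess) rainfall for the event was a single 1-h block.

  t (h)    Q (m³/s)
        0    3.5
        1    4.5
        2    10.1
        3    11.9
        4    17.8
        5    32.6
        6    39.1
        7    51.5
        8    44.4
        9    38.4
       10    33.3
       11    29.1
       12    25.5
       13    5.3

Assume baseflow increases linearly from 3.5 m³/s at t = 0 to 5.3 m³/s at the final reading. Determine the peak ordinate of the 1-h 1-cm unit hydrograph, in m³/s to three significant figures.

U_p ≈ 31.4 m³/s

Direct runoff: 0.00, 0.86, 6.32, 7.98, 13.75, 28.41, 34.77, 47.03, 39.79, 33.65, 28.42, 24.08, 20.34, 0.00 m³/s; ΣQ_DR = 285.4 m³/s, peak = 47.03 m³/s.
Runoff depth d = ΣQ_DR·Δt / A = 285.4 × 3600 / (68.5 km²) = 15.00 mm.
The 1-cm UH is the DRH scaled by (10 mm)/d, so U_p = 47.03 × 10/15.00 = 31.4 m³/s.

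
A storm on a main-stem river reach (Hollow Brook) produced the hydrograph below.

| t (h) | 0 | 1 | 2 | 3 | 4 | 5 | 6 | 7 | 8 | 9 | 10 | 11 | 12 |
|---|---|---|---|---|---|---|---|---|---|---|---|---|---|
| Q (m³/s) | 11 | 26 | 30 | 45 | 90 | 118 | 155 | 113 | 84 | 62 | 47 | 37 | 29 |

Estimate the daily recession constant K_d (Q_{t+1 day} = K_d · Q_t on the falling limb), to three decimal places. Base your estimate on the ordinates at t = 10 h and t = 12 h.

Between t = 10 h and t = 12 h the flow falls from 47 to 29 m³/s over 2×1 h = 2 h.
Per-interval ratio K = (29/47)^(1/2) = 0.7855; K_d = K^(24/1) = 0.003.

K_d ≈ 0.003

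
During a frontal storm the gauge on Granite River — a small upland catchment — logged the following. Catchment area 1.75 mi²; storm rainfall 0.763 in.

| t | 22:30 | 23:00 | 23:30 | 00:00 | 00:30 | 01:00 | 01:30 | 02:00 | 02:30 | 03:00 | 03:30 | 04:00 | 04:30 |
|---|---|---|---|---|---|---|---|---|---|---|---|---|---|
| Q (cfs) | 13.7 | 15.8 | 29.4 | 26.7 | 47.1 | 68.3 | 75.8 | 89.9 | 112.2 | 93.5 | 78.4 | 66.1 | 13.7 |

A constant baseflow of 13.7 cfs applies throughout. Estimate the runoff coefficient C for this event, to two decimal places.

C ≈ 0.32

ΣQ_DR = 552.5 cfs; V = ΣQ_DR·Δt = 9.945 × 10^5 ft³.
Runoff depth d = V / A = 0.2446 in.
C = d / P = 0.2446 / 0.763 = 0.32.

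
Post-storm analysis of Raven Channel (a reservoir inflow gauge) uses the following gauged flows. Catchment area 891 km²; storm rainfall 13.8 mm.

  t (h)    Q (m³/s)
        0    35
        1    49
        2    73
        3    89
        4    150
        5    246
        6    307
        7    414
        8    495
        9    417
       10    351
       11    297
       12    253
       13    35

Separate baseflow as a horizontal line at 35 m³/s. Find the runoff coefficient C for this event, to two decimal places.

C ≈ 0.80

ΣQ_DR = 2721 m³/s; V = ΣQ_DR·Δt = 9.796 × 10^6 m³.
Runoff depth d = V / A = 10.99 mm.
C = d / P = 10.99 / 13.8 = 0.80.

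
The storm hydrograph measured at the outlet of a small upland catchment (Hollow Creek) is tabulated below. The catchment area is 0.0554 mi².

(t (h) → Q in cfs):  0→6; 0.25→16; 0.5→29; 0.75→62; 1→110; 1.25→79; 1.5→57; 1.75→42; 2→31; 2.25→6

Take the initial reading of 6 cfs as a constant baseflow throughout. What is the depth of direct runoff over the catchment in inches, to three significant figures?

d ≈ 2.64 in

Direct runoff: 0.0, 10.0, 23.0, 56.0, 104.0, 73.0, 51.0, 36.0, 25.0, 0.0 cfs; ΣQ_DR = 378.0 cfs.
V = ΣQ_DR · Δt = 378.0 × 900 s = 3.402 × 10^5 ft³.
Over A = 0.0554 mi², depth = V / A = 2.64 in.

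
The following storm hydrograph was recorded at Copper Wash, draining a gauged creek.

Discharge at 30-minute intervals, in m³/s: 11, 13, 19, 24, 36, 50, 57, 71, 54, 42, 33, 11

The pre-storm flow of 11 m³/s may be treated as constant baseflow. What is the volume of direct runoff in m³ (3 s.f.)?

V ≈ 5.20 × 10^5 m³

Direct-runoff ordinates (Q − Q_b): 0.0, 2.0, 8.0, 13.0, 25.0, 39.0, 46.0, 60.0, 43.0, 31.0, 22.0, 0.0 m³/s.
ΣQ_DR = 289.0 m³/s.
With Δt = 0.5 h = 1800 s, V = ΣQ_DR · Δt = 289.0 × 1800 = 5.20 × 10^5 m³.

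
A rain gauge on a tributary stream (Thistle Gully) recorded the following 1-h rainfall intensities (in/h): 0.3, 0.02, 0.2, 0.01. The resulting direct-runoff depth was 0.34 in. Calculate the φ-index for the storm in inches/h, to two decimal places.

φ ≈ 0.08 in/h

Only the 2 blocks with intensity above φ contribute runoff: 0.3, 0.2 in/h.
Σ(I−φ)·Δt = d  ⇒  (0.3+0.2 − 2φ)·1 = 0.34
φ = (0.5000 − 0.34/1) / 2 = 0.08 in/h.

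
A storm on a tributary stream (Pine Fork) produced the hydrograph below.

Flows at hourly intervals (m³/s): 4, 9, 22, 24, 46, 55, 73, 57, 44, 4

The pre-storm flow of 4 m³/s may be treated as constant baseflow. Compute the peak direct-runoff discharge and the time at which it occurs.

Q_p = 69.0 m³/s at t = 6 h

Subtracting baseflow gives direct-runoff ordinates: 0.0, 5.0, 18.0, 20.0, 42.0, 51.0, 69.0, 53.0, 40.0, 0.0 m³/s.
The maximum is 69.0 m³/s, occurring at the reading for t = 6 h.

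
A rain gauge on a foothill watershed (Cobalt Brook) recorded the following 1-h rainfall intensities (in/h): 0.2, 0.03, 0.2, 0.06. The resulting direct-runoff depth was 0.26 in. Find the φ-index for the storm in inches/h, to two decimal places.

φ ≈ 0.07 in/h

Only the 2 blocks with intensity above φ contribute runoff: 0.2, 0.2 in/h.
Σ(I−φ)·Δt = d  ⇒  (0.2+0.2 − 2φ)·1 = 0.26
φ = (0.4000 − 0.26/1) / 2 = 0.07 in/h.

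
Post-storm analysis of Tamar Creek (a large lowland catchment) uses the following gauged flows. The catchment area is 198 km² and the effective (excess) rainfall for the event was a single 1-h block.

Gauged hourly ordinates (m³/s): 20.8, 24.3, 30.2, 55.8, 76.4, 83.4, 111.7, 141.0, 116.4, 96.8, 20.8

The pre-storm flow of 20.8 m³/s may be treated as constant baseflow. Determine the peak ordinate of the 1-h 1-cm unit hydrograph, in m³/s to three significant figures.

U_p ≈ 120 m³/s

Direct runoff: 0.0, 3.5, 9.4, 35.0, 55.6, 62.6, 90.9, 120.2, 95.6, 76.0, 0.0 m³/s; ΣQ_DR = 548.8 m³/s, peak = 120.2 m³/s.
Runoff depth d = ΣQ_DR·Δt / A = 548.8 × 3600 / (198 km²) = 9.978 mm.
The 1-cm UH is the DRH scaled by (10 mm)/d, so U_p = 120.2 × 10/9.978 = 120 m³/s.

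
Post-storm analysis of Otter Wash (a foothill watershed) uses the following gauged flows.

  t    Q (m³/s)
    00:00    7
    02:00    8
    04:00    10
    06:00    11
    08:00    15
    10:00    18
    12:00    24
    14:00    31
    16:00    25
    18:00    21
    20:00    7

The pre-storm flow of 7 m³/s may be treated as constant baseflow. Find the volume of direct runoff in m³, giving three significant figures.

Direct-runoff ordinates (Q − Q_b): 0.0, 1.0, 3.0, 4.0, 8.0, 11.0, 17.0, 24.0, 18.0, 14.0, 0.0 m³/s.
ΣQ_DR = 100.0 m³/s.
With Δt = 2 h = 7200 s, V = ΣQ_DR · Δt = 100.0 × 7200 = 7.20 × 10^5 m³.

V ≈ 7.20 × 10^5 m³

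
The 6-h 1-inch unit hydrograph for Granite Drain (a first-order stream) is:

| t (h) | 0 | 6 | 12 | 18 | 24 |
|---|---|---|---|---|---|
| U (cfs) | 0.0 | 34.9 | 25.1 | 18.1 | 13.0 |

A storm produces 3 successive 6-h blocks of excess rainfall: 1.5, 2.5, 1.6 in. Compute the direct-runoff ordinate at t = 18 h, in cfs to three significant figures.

By discrete convolution, Q_j = Σ (P_i / 1 in) · U_{j−i}.
At t = 18 h (j=3): Q = (1.5/1)·18.1 + (2.5/1)·25.1 + (1.6/1)·34.9 = 146 cfs.

Q ≈ 146 cfs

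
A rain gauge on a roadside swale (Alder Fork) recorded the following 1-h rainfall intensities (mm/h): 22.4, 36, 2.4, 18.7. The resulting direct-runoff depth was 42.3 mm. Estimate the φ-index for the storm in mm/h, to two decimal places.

φ ≈ 11.60 mm/h

Only the 3 blocks with intensity above φ contribute runoff: 22.4, 36, 18.7 mm/h.
Σ(I−φ)·Δt = d  ⇒  (22.4+36+18.7 − 3φ)·1 = 42.3
φ = (77.10 − 42.3/1) / 3 = 11.60 mm/h.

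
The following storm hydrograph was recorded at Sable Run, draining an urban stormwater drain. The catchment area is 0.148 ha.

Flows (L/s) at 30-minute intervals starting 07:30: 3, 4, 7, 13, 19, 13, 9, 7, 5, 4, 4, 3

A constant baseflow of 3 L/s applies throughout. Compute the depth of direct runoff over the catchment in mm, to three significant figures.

Direct runoff: 0.0, 1.0, 4.0, 10.0, 16.0, 10.0, 6.0, 4.0, 2.0, 1.0, 1.0, 0.0 L/s; ΣQ_DR = 55.00 L/s.
V = ΣQ_DR · Δt = 55.00 × 1800 s = 99000 L.
Over A = 0.148 ha, depth = V / A = 66.9 mm.

d ≈ 66.9 mm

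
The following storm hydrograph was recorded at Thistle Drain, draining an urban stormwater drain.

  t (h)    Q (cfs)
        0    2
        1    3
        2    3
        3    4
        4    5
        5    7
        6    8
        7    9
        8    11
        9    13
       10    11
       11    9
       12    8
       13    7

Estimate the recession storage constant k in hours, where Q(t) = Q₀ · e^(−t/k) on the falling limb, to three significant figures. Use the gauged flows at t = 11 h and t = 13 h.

On the falling limb, Q drops from 9 to 7 cfs between t = 11 h and t = 13 h (Δt = 2 h).
k = −Δt / ln(Q₂/Q₁) = −2 / ln(7/9) = 7.96 h.

k ≈ 7.96 h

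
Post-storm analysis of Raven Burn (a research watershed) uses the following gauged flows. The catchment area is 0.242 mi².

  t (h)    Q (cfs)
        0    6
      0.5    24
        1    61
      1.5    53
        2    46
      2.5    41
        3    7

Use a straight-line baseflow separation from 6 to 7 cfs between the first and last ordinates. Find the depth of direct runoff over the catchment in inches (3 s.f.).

d ≈ 0.616 in

Direct runoff: 0.00, 17.83, 54.67, 46.50, 39.33, 34.17, 0.00 cfs; ΣQ_DR = 192.5 cfs.
V = ΣQ_DR · Δt = 192.5 × 1800 s = 3.465 × 10^5 ft³.
Over A = 0.242 mi², depth = V / A = 0.616 in.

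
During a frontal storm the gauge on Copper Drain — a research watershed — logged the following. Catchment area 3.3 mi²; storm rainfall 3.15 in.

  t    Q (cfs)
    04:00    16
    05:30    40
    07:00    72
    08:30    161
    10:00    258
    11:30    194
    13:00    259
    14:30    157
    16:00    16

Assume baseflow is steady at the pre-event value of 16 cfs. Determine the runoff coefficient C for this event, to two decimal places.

C ≈ 0.23

ΣQ_DR = 1029 cfs; V = ΣQ_DR·Δt = 5.557 × 10^6 ft³.
Runoff depth d = V / A = 0.7248 in.
C = d / P = 0.7248 / 3.15 = 0.23.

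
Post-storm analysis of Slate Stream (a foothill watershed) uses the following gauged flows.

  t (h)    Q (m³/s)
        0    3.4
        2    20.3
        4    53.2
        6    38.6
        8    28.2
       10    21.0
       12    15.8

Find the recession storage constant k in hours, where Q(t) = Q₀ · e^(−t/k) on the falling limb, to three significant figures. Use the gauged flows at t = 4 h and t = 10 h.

k ≈ 6.45 h

On the falling limb, Q drops from 53.2 to 21.0 m³/s between t = 4 h and t = 10 h (Δt = 6 h).
k = −Δt / ln(Q₂/Q₁) = −6 / ln(21.0/53.2) = 6.45 h.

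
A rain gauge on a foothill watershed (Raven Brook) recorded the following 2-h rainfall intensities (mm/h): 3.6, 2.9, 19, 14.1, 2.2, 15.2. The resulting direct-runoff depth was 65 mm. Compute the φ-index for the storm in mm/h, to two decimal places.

φ ≈ 5.27 mm/h

Only the 3 blocks with intensity above φ contribute runoff: 19, 14.1, 15.2 mm/h.
Σ(I−φ)·Δt = d  ⇒  (19+14.1+15.2 − 3φ)·2 = 65
φ = (48.30 − 65/2) / 3 = 5.27 mm/h.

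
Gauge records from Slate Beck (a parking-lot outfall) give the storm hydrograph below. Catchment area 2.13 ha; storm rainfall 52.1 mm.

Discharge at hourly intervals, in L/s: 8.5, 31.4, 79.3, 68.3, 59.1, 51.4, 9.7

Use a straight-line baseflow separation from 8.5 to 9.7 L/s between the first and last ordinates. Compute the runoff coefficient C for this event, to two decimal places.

C ≈ 0.79

ΣQ_DR = 244.0 L/s; V = ΣQ_DR·Δt = 8.784 × 10^5 L.
Runoff depth d = V / A = 41.24 mm.
C = d / P = 41.24 / 52.1 = 0.79.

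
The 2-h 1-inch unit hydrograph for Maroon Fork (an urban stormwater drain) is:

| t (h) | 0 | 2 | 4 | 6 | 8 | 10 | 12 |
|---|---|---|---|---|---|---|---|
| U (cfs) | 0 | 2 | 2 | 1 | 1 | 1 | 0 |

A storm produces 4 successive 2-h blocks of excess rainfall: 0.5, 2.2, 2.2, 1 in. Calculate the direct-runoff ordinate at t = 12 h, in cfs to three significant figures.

By discrete convolution, Q_j = Σ (P_i / 1 in) · U_{j−i}.
At t = 12 h (j=6): Q = (0.5/1)·0 + (2.2/1)·1 + (2.2/1)·1 + (1/1)·1 = 5.40 cfs.

Q ≈ 5.40 cfs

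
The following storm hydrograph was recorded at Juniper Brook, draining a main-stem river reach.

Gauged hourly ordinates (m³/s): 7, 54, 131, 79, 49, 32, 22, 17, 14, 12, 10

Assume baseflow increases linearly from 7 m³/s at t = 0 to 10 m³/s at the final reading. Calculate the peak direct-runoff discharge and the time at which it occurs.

Q_p = 123.40 m³/s at t = 2 h

Subtracting baseflow gives direct-runoff ordinates: 0.00, 46.70, 123.40, 71.10, 40.80, 23.50, 13.20, 7.90, 4.60, 2.30, 0.00 m³/s.
The maximum is 123.40 m³/s, occurring at the reading for t = 2 h.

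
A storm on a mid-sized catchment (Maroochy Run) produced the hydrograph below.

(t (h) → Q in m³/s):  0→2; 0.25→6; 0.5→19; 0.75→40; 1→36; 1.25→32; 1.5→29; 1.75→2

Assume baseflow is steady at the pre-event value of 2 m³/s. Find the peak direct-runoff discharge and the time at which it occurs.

Q_p = 38.0 m³/s at t = 0.75 h

Subtracting baseflow gives direct-runoff ordinates: 0.0, 4.0, 17.0, 38.0, 34.0, 30.0, 27.0, 0.0 m³/s.
The maximum is 38.0 m³/s, occurring at the reading for t = 0.75 h.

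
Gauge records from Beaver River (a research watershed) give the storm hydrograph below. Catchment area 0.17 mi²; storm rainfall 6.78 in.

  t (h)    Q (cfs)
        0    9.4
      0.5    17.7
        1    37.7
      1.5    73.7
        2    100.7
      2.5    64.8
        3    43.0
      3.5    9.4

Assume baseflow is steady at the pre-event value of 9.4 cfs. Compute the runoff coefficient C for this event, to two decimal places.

ΣQ_DR = 281.2 cfs; V = ΣQ_DR·Δt = 5.062 × 10^5 ft³.
Runoff depth d = V / A = 1.282 in.
C = d / P = 1.282 / 6.78 = 0.19.

C ≈ 0.19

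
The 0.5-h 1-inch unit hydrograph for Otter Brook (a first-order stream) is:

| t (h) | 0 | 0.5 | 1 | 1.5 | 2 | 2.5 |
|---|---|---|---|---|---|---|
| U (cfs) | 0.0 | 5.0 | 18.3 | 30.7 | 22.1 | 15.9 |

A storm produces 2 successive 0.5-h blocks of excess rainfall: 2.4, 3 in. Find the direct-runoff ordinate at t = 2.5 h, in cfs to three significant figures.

By discrete convolution, Q_j = Σ (P_i / 1 in) · U_{j−i}.
At t = 2.5 h (j=5): Q = (2.4/1)·15.9 + (3/1)·22.1 = 104 cfs.

Q ≈ 104 cfs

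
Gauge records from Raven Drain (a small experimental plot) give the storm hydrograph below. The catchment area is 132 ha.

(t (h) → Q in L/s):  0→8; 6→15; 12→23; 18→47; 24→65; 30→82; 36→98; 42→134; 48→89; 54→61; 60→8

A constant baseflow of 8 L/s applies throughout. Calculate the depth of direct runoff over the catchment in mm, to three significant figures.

d ≈ 8.87 mm

Direct runoff: 0.0, 7.0, 15.0, 39.0, 57.0, 74.0, 90.0, 126.0, 81.0, 53.0, 0.0 L/s; ΣQ_DR = 542.0 L/s.
V = ΣQ_DR · Δt = 542.0 × 21600 s = 1.171 × 10^7 L.
Over A = 132 ha, depth = V / A = 8.87 mm.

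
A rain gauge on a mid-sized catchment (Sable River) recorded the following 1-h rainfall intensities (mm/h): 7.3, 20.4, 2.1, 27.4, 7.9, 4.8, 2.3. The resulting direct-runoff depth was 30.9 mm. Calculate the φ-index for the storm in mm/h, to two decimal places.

Only the 2 blocks with intensity above φ contribute runoff: 20.4, 27.4 mm/h.
Σ(I−φ)·Δt = d  ⇒  (20.4+27.4 − 2φ)·1 = 30.9
φ = (47.80 − 30.9/1) / 2 = 8.45 mm/h.

φ ≈ 8.45 mm/h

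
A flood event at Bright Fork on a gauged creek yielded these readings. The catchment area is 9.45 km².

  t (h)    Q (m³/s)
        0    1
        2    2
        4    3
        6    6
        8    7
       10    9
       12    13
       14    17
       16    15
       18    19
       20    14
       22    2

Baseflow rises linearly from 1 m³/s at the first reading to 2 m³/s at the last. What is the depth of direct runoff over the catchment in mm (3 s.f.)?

Direct runoff: 0.00, 0.91, 1.82, 4.73, 5.64, 7.55, 11.45, 15.36, 13.27, 17.18, 12.09, 0.00 m³/s; ΣQ_DR = 90.00 m³/s.
V = ΣQ_DR · Δt = 90.00 × 7200 s = 6.480 × 10^5 m³.
Over A = 9.45 km², depth = V / A = 68.6 mm.

d ≈ 68.6 mm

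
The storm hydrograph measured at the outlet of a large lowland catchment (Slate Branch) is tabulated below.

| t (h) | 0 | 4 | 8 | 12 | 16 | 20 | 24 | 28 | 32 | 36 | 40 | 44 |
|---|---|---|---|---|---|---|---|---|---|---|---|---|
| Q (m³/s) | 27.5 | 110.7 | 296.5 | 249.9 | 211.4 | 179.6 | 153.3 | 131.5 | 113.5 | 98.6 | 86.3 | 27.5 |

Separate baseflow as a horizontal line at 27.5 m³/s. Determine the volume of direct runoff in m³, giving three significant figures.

V ≈ 1.95 × 10^7 m³

Direct-runoff ordinates (Q − Q_b): 0.0, 83.2, 269.0, 222.4, 183.9, 152.1, 125.8, 104.0, 86.0, 71.1, 58.8, 0.0 m³/s.
ΣQ_DR = 1356 m³/s.
With Δt = 4 h = 14400 s, V = ΣQ_DR · Δt = 1356 × 14400 = 1.95 × 10^7 m³.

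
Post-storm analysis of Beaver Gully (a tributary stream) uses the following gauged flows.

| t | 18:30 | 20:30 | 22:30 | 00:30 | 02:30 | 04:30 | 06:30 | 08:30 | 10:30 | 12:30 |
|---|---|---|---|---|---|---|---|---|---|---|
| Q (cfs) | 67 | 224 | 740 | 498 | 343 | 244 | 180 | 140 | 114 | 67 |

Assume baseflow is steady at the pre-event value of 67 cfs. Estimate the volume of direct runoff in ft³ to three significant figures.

Direct-runoff ordinates (Q − Q_b): 0.0, 157.0, 673.0, 431.0, 276.0, 177.0, 113.0, 73.0, 47.0, 0.0 cfs.
ΣQ_DR = 1947 cfs.
With Δt = 2 h = 7200 s, V = ΣQ_DR · Δt = 1947 × 7200 = 1.40 × 10^7 ft³.

V ≈ 1.40 × 10^7 ft³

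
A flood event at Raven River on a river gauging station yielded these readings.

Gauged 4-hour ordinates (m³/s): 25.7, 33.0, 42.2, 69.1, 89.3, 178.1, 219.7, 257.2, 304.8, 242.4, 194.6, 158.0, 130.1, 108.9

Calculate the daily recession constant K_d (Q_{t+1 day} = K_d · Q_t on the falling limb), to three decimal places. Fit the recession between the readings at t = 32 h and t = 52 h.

Between t = 32 h and t = 52 h the flow falls from 304.8 to 108.9 m³/s over 5×4 h = 20 h.
Per-interval ratio K = (108.9/304.8)^(1/5) = 0.8140; K_d = K^(24/4) = 0.291.

K_d ≈ 0.291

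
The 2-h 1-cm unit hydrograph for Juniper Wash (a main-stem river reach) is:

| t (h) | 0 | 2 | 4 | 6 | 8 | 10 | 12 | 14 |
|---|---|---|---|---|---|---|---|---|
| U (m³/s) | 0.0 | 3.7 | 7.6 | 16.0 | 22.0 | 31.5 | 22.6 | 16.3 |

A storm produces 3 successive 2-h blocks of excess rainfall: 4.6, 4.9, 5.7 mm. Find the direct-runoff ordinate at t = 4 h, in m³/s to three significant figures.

By discrete convolution, Q_j = Σ (P_i / 10 mm) · U_{j−i}.
At t = 4 h (j=2): Q = (4.6/10)·7.6 + (4.9/10)·3.7 + (5.7/10)·0.0 = 5.31 m³/s.

Q ≈ 5.31 m³/s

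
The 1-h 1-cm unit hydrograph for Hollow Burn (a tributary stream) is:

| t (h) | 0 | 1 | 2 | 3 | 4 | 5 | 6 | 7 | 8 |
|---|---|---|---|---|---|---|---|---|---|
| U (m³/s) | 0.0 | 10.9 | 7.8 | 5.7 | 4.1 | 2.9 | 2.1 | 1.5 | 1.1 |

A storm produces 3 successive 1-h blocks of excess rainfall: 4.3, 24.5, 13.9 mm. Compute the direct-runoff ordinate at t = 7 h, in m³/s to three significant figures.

Q ≈ 9.82 m³/s

By discrete convolution, Q_j = Σ (P_i / 10 mm) · U_{j−i}.
At t = 7 h (j=7): Q = (4.3/10)·1.5 + (24.5/10)·2.1 + (13.9/10)·2.9 = 9.82 m³/s.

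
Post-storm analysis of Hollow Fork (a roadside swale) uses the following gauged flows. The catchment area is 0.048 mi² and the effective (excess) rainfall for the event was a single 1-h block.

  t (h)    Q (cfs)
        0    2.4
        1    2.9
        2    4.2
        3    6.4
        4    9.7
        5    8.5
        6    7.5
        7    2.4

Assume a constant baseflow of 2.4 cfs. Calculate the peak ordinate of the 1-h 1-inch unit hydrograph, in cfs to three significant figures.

U_p ≈ 9.12 cfs

Direct runoff: 0.0, 0.5, 1.8, 4.0, 7.3, 6.1, 5.1, 0.0 cfs; ΣQ_DR = 24.80 cfs, peak = 7.3 cfs.
Runoff depth d = ΣQ_DR·Δt / A = 24.80 × 3600 / (0.048 mi²) = 0.8006 in.
The 1-inch UH is the DRH scaled by (1 in)/d, so U_p = 7.3 × 1/0.8006 = 9.12 cfs.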